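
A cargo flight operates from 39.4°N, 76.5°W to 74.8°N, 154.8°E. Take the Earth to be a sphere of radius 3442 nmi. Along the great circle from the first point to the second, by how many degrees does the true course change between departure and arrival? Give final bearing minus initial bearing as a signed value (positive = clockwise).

-122.8°

At departure: θ₁ = atan2(sin Δλ cos φ₂, cos φ₁ sin φ₂ − sin φ₁ cos φ₂ cos Δλ) = 346.46°
At arrival: θ₂ = atan2(sin Δλ cos φ₁, −cos φ₂ sin φ₁ + sin φ₂ cos φ₁ cos Δλ) = 223.63°
Δθ = θ₂ − θ₁ = -122.8°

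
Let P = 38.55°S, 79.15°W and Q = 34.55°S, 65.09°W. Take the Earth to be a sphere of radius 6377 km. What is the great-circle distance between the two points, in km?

Haversine: a = sin²(Δφ/2)+cos φ₁ cos φ₂ sin²(Δλ/2) = 0.01087;  σ = 2·atan2(√a,√(1−a))
σ = 11.967° → d = Rσ = 6377·0.20886 = 1332 km

1332 km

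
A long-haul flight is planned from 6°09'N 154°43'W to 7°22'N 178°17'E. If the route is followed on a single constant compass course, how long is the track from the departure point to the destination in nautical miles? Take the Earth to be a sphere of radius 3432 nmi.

Δψ = ln[tan(π/4+φ₂/2)/tan(π/4+φ₁/2)] = +0.0214;  Δφ = +0.0212 rad,  Δλ = -0.4712 rad
q = Δφ/Δψ = 0.9930
d = R·√(Δφ² + q²Δλ²) = 3432·0.46844 = 1608 nmi

1608 nmi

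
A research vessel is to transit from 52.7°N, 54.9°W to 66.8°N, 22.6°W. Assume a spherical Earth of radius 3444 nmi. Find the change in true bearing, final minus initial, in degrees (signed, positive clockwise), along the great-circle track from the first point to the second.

Initial bearing θ₁ = atan2(sin Δλ cos φ₂, cos φ₁ sin φ₂ − sin φ₁ cos φ₂ cos Δλ) = 35.78°
Final bearing θ₂ = (initial bearing from the destination back to the start) + 180° = 64.07°
Δθ = θ₂ − θ₁ = +28.3°

+28.3°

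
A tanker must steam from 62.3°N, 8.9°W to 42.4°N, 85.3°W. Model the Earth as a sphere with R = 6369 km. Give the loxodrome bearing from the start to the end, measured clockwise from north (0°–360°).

Δψ = ln[tan(π/4+φ₂/2)/tan(π/4+φ₁/2)] = -0.5816
Δλ = -1.3334 rad (taken the short way round)
course = atan2(Δλ, Δψ) = 246.43°

246.4°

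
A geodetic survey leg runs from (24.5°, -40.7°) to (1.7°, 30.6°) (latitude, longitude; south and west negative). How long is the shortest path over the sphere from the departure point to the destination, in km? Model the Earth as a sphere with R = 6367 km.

8035 km

Haversine: a = sin²(Δφ/2)+cos φ₁ cos φ₂ sin²(Δλ/2) = 0.34804;  σ = 2·atan2(√a,√(1−a))
σ = 72.307° → d = Rσ = 6367·1.26199 = 8035 km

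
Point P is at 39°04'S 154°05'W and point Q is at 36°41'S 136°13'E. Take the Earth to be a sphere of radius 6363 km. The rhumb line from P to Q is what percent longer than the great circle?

Great circle: σ = 0.9366 rad → d_gc = Rσ = 5959.8 km
Rhumb: Δφ = +0.0416, Δλ = -1.2165, Δψ = +0.0527, q = Δφ/Δψ = 0.7892 → d_rh = R√(Δφ²+q²Δλ²) = 6114.8 km
Excess = (6114.8 − 5959.8) / 5959.8 = 155.0 / 5959.8 = 2.60% ≈ 2.6%

2.6%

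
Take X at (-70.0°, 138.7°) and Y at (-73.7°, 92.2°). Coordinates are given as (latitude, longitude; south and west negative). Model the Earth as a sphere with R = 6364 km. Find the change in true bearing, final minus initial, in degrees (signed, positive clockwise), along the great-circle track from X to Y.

+44.4°

At departure: θ₁ = atan2(sin Δλ cos φ₂, cos φ₁ sin φ₂ − sin φ₁ cos φ₂ cos Δλ) = 234.22°
At arrival: θ₂ = atan2(sin Δλ cos φ₁, −cos φ₂ sin φ₁ + sin φ₂ cos φ₁ cos Δλ) = 278.66°
Δθ = θ₂ − θ₁ = +44.4°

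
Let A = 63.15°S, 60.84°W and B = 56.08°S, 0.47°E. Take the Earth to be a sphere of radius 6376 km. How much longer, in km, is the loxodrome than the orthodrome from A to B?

127 km

Great circle: cos σ = sin φ₁ sin φ₂ + cos φ₁ cos φ₂ cos Δλ,  σ = 0.5329 rad → d_gc = 3397.6 km
Rhumb line: Δψ = +0.2450, q = Δφ/Δψ = 0.5036, d_rh = R√(Δφ²+q²Δλ²) = 3524.9 km
Excess = 3524.9 − 3397.6 = 127.3 ≈ 127 km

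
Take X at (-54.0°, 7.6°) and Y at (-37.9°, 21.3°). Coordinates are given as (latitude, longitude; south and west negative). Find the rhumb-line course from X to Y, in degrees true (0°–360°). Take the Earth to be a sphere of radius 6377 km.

30.3°

Meridional parts: M(φ₁)=-1.1242, M(φ₂)=-0.7158 → ΔM = +0.4084;  Δλ = +0.2391 rad
tan C = Δλ / ΔM = +0.5855 → C = 30.35°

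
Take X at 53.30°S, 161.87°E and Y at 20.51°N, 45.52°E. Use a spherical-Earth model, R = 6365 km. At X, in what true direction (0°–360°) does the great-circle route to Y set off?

θ = atan2( sin Δλ·cos φ₂ ,  cos φ₁ sin φ₂ − sin φ₁ cos φ₂ cos Δλ )
  = atan2(-0.8393, -0.1239) = 261.60°

261.6°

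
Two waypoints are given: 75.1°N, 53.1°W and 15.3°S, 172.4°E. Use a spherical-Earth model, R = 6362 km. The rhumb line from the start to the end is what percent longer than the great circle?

Great circle: σ = 2.0140 rad → d_gc = Rσ = 12813.1 km
Rhumb: Δφ = -1.5778, Δλ = -2.3475, Δψ = -2.3046, q = Δφ/Δψ = 0.6846 → d_rh = R√(Δφ²+q²Δλ²) = 14328.2 km
Excess = (14328.2 − 12813.1) / 12813.1 = 1515.1 / 12813.1 = 11.82% ≈ 11.8%

11.8%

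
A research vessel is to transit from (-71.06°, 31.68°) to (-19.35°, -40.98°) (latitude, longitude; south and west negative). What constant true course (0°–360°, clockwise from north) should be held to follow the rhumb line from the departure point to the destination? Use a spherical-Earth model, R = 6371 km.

318.8°

Meridional parts: M(φ₁)=-1.7909, M(φ₂)=-0.3443 → ΔM = +1.4466;  Δλ = -1.2682 rad
tan C = Δλ / ΔM = -0.8766 → C = 318.76°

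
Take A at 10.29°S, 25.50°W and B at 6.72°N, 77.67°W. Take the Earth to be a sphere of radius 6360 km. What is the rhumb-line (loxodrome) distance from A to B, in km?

Rhumb course C = atan2(Δλ, Δψ) with Δψ = ln[tan(π/4+φ₂/2)/tan(π/4+φ₁/2)] = +0.2981, Δλ = -0.9105 → C = 288.13°
d = R·|Δφ| / |cos C| = 6360·0.29688 / 0.31116 = 6068 km

6068 km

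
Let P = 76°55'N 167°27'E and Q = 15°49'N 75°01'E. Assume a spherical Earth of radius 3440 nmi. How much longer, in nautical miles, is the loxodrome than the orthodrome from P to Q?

315 nmi

Great circle: cos σ = sin φ₁ sin φ₂ + cos φ₁ cos φ₂ cos Δλ,  σ = 1.3117 rad → d_gc = 4512.1 nmi
Rhumb line: Δψ = -1.8860, q = Δφ/Δψ = 0.5654, d_rh = R√(Δφ²+q²Δλ²) = 4827.3 nmi
Excess = 4827.3 − 4512.1 = 315.2 ≈ 315 nmi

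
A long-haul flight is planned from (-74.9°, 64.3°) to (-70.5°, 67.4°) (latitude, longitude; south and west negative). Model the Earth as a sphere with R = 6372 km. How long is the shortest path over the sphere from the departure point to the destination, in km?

cos σ = sin φ₁ sin φ₂ + cos φ₁ cos φ₂ cos Δλ
      = sin(-74.90°)sin(-70.50°) + cos(-74.90°)cos(-70.50°)cos(3.10°) = 0.9969
σ = 4.494° → d = Rσ = 6372·0.07844 = 500 km

500 km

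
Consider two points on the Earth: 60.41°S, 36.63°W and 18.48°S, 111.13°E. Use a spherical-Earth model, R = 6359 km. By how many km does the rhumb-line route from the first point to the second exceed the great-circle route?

Great circle: cos σ = sin φ₁ sin φ₂ + cos φ₁ cos φ₂ cos Δλ,  σ = 1.6916 rad → d_gc = 10756.7 km
Rhumb line: Δψ = +1.0031, q = Δφ/Δψ = 0.7296, d_rh = R√(Δφ²+q²Δλ²) = 12837.5 km
Excess = 12837.5 − 10756.7 = 2080.8 ≈ 2081 km

2081 km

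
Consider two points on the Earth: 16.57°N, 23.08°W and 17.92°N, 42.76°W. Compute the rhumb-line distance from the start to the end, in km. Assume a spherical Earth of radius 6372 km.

2096 km

Rhumb course C = atan2(Δλ, Δψ) with Δψ = ln[tan(π/4+φ₂/2)/tan(π/4+φ₁/2)] = +0.0247, Δλ = -0.3435 → C = 274.11°
d = R·|Δφ| / |cos C| = 6372·0.02356 / 0.07164 = 2096 km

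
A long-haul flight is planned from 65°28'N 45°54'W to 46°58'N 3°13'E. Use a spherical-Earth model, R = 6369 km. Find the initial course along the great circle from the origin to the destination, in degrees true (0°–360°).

θ = atan2( sin Δλ·cos φ₂ ,  cos φ₁ sin φ₂ − sin φ₁ cos φ₂ cos Δλ )
  = atan2(+0.5159, -0.1028) = 101.27°

101.3°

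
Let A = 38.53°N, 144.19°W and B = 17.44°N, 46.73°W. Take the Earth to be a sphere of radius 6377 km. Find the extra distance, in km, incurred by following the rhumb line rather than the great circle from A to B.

336 km

Great circle: cos σ = sin φ₁ sin φ₂ + cos φ₁ cos φ₂ cos Δλ,  σ = 1.4809 rad → d_gc = 9443.6 km
Rhumb line: Δψ = -0.4206, q = Δφ/Δψ = 0.8752, d_rh = R√(Δφ²+q²Δλ²) = 9779.5 km
Excess = 9779.5 − 9443.6 = 335.9 ≈ 336 km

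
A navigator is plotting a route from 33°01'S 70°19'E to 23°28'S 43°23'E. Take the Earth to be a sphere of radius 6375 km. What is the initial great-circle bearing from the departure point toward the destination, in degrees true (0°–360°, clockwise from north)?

285.0°

θ = atan2( sin Δλ·cos φ₂ ,  cos φ₁ sin φ₂ − sin φ₁ cos φ₂ cos Δλ )
  = atan2(-0.4155, +0.1117) = 285.05°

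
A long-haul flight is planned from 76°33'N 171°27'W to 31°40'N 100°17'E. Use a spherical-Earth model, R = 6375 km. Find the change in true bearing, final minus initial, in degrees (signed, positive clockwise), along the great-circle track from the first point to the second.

-80.8°

At departure: θ₁ = atan2(sin Δλ cos φ₂, cos φ₁ sin φ₂ − sin φ₁ cos φ₂ cos Δλ) = 276.51°
At arrival: θ₂ = atan2(sin Δλ cos φ₁, −cos φ₂ sin φ₁ + sin φ₂ cos φ₁ cos Δλ) = 195.75°
Δθ = θ₂ − θ₁ = -80.8°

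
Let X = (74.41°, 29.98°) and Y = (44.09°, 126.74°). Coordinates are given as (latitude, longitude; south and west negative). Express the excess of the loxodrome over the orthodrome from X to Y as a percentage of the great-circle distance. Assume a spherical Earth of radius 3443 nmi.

9.8%

Great circle: σ = 0.8665 rad → d_gc = Rσ = 2983.50 nmi
Rhumb: Δφ = -0.5292, Δλ = +1.6888, Δψ = -1.1295, q = Δφ/Δψ = 0.4685 → d_rh = R√(Δφ²+q²Δλ²) = 3277.36 nmi
Excess = (3277.36 − 2983.50) / 2983.50 = 293.86 / 2983.50 = 9.8495% ≈ 9.8%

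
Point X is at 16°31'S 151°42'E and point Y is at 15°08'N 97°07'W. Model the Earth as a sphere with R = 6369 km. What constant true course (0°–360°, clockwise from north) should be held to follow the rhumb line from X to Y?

73.9°

Meridional parts: M(φ₁)=-0.2923, M(φ₂)=+0.2673 → ΔM = +0.5596;  Δλ = +1.9405 rad
tan C = Δλ / ΔM = +3.4677 → C = 73.91°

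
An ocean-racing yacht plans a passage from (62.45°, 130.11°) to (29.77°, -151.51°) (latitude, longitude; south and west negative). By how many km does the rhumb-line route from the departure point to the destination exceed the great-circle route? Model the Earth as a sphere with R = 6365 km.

Great circle: cos σ = sin φ₁ sin φ₂ + cos φ₁ cos φ₂ cos Δλ,  σ = 1.0227 rad → d_gc = 6509.3 km
Rhumb line: Δψ = -0.8612, q = Δφ/Δψ = 0.6623, d_rh = R√(Δφ²+q²Δλ²) = 6814.6 km
Excess = 6814.6 − 6509.3 = 305.3 ≈ 305 km

305 km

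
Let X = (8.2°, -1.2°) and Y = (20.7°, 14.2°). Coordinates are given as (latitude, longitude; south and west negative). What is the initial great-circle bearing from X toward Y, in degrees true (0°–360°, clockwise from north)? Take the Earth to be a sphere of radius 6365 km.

48.3°

N = sin Δλ·cos φ₂ = +0.2484;  D = cos φ₁ sin φ₂ − sin φ₁ cos φ₂ cos Δλ = +0.2212
initial course = atan2(N, D) = 48.31°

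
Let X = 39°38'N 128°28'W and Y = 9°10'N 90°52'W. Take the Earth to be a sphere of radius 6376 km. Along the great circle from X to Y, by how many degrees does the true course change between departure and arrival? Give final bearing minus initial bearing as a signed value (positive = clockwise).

+16.6°

Initial bearing θ₁ = atan2(sin Δλ cos φ₂, cos φ₁ sin φ₂ − sin φ₁ cos φ₂ cos Δλ) = 121.99°
Final bearing θ₂ = (initial bearing from the destination back to the start) + 180° = 138.57°
Δθ = θ₂ − θ₁ = +16.6°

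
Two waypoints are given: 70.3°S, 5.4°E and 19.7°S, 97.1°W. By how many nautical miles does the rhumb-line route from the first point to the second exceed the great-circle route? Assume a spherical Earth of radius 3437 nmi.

Great circle: cos σ = sin φ₁ sin φ₂ + cos φ₁ cos φ₂ cos Δλ,  σ = 1.3195 rad → d_gc = 4535.1 nmi
Rhumb line: Δψ = +1.4000, q = Δφ/Δψ = 0.6308, d_rh = R√(Δφ²+q²Δλ²) = 4925.1 nmi
Excess = 4925.1 − 4535.1 = 390.0 ≈ 390 nmi

390 nmi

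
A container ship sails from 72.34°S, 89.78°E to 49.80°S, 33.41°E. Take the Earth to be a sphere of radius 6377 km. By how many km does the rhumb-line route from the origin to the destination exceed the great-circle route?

119 km

Great circle: cos σ = sin φ₁ sin φ₂ + cos φ₁ cos φ₂ cos Δλ,  σ = 0.5804 rad → d_gc = 3701.2 km
Rhumb line: Δψ = +0.8568, q = Δφ/Δψ = 0.4591, d_rh = R√(Δφ²+q²Δλ²) = 3819.8 km
Excess = 3819.8 − 3701.2 = 118.6 ≈ 119 km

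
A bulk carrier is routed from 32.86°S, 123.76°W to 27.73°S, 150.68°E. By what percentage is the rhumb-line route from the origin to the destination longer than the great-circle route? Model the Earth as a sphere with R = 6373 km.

Great circle: σ = 1.2556 rad → d_gc = Rσ = 8001.8 km
Rhumb: Δφ = +0.0895, Δλ = -1.4933, Δψ = +0.1038, q = Δφ/Δψ = 0.8630 → d_rh = R√(Δφ²+q²Δλ²) = 8232.4 km
Excess = (8232.4 − 8001.8) / 8001.8 = 230.6 / 8001.8 = 2.88% ≈ 2.9%

2.9%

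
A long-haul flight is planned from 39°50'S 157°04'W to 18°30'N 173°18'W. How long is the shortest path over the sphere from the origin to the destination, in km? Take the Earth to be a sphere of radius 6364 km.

6694 km

cos σ = sin φ₁ sin φ₂ + cos φ₁ cos φ₂ cos Δλ
      = sin(-39.83°)sin(18.50°) + cos(-39.83°)cos(18.50°)cos(-16.23°) = 0.4959
σ = 60.268° → d = Rσ = 6364·1.05188 = 6694 km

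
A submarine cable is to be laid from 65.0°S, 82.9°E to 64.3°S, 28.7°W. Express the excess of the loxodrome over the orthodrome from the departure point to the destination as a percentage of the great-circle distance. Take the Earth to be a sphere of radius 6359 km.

Great circle: σ = 0.7240 rad → d_gc = Rσ = 4603.7 km
Rhumb: Δφ = +0.0122, Δλ = -1.9478, Δψ = +0.0285, q = Δφ/Δψ = 0.4281 → d_rh = R√(Δφ²+q²Δλ²) = 5303.3 km
Excess = (5303.3 − 4603.7) / 4603.7 = 699.6 / 4603.7 = 15.20% ≈ 15.2%

15.2%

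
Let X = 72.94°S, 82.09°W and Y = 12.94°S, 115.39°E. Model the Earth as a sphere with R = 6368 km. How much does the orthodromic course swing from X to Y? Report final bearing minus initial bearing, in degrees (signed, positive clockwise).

+157.9°

Initial bearing θ₁ = atan2(sin Δλ cos φ₂, cos φ₁ sin φ₂ − sin φ₁ cos φ₂ cos Δλ) = 197.05°
Final bearing θ₂ = (initial bearing from the destination back to the start) + 180° = 354.94°
Δθ = θ₂ − θ₁ = +157.9°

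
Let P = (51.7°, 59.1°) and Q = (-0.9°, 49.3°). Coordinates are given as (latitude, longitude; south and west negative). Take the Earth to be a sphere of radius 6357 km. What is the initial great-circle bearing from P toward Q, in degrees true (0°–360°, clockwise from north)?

N = sin Δλ·cos φ₂ = -0.1702;  D = cos φ₁ sin φ₂ − sin φ₁ cos φ₂ cos Δλ = -0.7830
initial course = atan2(N, D) = 192.26°

192.3°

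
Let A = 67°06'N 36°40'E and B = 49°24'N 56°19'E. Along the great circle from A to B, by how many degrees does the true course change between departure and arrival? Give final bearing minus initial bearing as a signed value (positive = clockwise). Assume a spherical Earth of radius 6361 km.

Initial bearing θ₁ = atan2(sin Δλ cos φ₂, cos φ₁ sin φ₂ − sin φ₁ cos φ₂ cos Δλ) = 140.88°
Final bearing θ₂ = (initial bearing from the destination back to the start) + 180° = 157.84°
Δθ = θ₂ − θ₁ = +17.0°

+17.0°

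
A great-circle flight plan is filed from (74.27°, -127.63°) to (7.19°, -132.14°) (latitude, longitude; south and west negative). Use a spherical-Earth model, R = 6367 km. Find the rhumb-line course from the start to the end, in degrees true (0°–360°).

182.4°

Meridional parts: M(φ₁)=+1.9795, M(φ₂)=+0.1258 → ΔM = -1.8537;  Δλ = -0.0787 rad
tan C = Δλ / ΔM = +0.0425 → C = 182.43°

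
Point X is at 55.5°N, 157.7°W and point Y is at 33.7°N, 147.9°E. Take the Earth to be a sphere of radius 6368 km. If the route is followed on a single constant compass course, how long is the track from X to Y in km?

4872 km

Rhumb course C = atan2(Δλ, Δψ) with Δψ = ln[tan(π/4+φ₂/2)/tan(π/4+φ₁/2)] = -0.5442, Δλ = -0.9495 → C = 240.18°
d = R·|Δφ| / |cos C| = 6368·0.38048 / 0.49727 = 4872 km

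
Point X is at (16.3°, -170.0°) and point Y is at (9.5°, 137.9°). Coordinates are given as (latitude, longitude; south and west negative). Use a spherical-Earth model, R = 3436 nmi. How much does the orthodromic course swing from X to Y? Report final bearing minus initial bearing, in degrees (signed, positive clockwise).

At departure: θ₁ = atan2(sin Δλ cos φ₂, cos φ₁ sin φ₂ − sin φ₁ cos φ₂ cos Δλ) = 269.14°
At arrival: θ₂ = atan2(sin Δλ cos φ₁, −cos φ₂ sin φ₁ + sin φ₂ cos φ₁ cos Δλ) = 256.67°
Δθ = θ₂ − θ₁ = -12.5°

-12.5°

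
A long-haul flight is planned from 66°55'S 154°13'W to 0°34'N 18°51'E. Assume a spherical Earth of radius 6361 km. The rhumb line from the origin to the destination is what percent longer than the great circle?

Great circle: σ = 1.9804 rad → d_gc = Rσ = 12597.6 km
Rhumb: Δφ = +1.1778, Δλ = +3.0206, Δψ = +1.5985, q = Δφ/Δψ = 0.7368 → d_rh = R√(Δφ²+q²Δλ²) = 16017.4 km
Excess = (16017.4 − 12597.6) / 12597.6 = 3419.8 / 12597.6 = 27.146% ≈ 27.1%

27.1%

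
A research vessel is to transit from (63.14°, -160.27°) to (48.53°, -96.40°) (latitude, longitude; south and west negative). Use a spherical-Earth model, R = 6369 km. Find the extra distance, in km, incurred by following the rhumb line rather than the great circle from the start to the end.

Great circle: cos σ = sin φ₁ sin φ₂ + cos φ₁ cos φ₂ cos Δλ,  σ = 0.6431 rad → d_gc = 4096.0 km
Rhumb line: Δψ = -0.4608, q = Δφ/Δψ = 0.5533, d_rh = R√(Δφ²+q²Δλ²) = 4251.1 km
Excess = 4251.1 − 4096.0 = 155.1 ≈ 155 km

155 km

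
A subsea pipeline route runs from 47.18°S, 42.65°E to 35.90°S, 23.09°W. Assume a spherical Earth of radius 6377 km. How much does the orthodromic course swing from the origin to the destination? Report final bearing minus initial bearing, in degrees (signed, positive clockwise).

At departure: θ₁ = atan2(sin Δλ cos φ₂, cos φ₁ sin φ₂ − sin φ₁ cos φ₂ cos Δλ) = 258.19°
At arrival: θ₂ = atan2(sin Δλ cos φ₁, −cos φ₂ sin φ₁ + sin φ₂ cos φ₁ cos Δλ) = 304.78°
Δθ = θ₂ − θ₁ = +46.6°

+46.6°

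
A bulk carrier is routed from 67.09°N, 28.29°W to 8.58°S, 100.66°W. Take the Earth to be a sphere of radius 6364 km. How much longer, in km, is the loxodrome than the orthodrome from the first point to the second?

Great circle: cos σ = sin φ₁ sin φ₂ + cos φ₁ cos φ₂ cos Δλ,  σ = 1.5916 rad → d_gc = 10129.2 km
Rhumb line: Δψ = -1.7467, q = Δφ/Δψ = 0.7561, d_rh = R√(Δφ²+q²Δλ²) = 10372.2 km
Excess = 10372.2 − 10129.2 = 243.0 ≈ 243 km

243 km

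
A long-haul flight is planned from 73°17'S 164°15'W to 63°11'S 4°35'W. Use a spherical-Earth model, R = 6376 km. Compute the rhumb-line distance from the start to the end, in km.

6568 km

Δψ = ln[tan(π/4+φ₂/2)/tan(π/4+φ₁/2)] = +0.4840;  Δφ = +0.1763 rad,  Δλ = +2.7867 rad
q = Δφ/Δψ = 0.3642
d = R·√(Δφ² + q²Δλ²) = 6376·1.03019 = 6568 km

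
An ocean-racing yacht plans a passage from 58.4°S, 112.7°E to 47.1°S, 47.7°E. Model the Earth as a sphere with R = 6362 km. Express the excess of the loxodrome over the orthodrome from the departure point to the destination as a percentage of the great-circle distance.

3.7%

Great circle: σ = 0.6846 rad → d_gc = Rσ = 4355.5 km
Rhumb: Δφ = +0.1972, Δλ = -1.1345, Δψ = +0.3282, q = Δφ/Δψ = 0.6009 → d_rh = R√(Δφ²+q²Δλ²) = 4514.8 km
Excess = (4514.8 − 4355.5) / 4355.5 = 159.3 / 4355.5 = 3.66% ≈ 3.7%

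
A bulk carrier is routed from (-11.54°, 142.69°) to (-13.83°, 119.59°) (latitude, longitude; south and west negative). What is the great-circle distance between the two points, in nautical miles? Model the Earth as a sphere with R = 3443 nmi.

1361 nmi

cos σ = sin φ₁ sin φ₂ + cos φ₁ cos φ₂ cos Δλ
      = sin(-11.54°)sin(-13.83°) + cos(-11.54°)cos(-13.83°)cos(-23.10°) = 0.9229
σ = 22.643° → d = Rσ = 3443·0.39520 = 1361 nmi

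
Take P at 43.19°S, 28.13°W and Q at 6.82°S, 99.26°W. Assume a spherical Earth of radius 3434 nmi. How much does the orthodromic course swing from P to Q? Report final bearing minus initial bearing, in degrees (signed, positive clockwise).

Initial bearing θ₁ = atan2(sin Δλ cos φ₂, cos φ₁ sin φ₂ − sin φ₁ cos φ₂ cos Δλ) = 278.07°
Final bearing θ₂ = (initial bearing from the destination back to the start) + 180° = 313.36°
Δθ = θ₂ − θ₁ = +35.3°

+35.3°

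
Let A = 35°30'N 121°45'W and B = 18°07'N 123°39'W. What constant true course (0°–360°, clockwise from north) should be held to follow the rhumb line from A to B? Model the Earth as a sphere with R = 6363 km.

185.5°

Δψ = ln[tan(π/4+φ₂/2)/tan(π/4+φ₁/2)] = -0.3419
Δλ = -0.0332 rad (taken the short way round)
course = atan2(Δλ, Δψ) = 185.54°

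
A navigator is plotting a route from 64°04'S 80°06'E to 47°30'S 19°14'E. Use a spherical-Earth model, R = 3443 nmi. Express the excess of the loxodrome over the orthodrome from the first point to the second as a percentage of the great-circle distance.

3.4%

Great circle: σ = 0.6320 rad → d_gc = Rσ = 2175.8 nmi
Rhumb: Δφ = +0.2891, Δλ = -1.0623, Δψ = +0.5241, q = Δφ/Δψ = 0.5517 → d_rh = R√(Δφ²+q²Δλ²) = 2250.2 nmi
Excess = (2250.2 − 2175.8) / 2175.8 = 74.4 / 2175.8 = 3.42% ≈ 3.4%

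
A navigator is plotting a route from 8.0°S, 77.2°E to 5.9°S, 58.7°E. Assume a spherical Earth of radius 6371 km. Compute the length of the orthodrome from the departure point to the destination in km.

2055 km

cos σ = sin φ₁ sin φ₂ + cos φ₁ cos φ₂ cos Δλ
      = sin(-8.00°)sin(-5.90°) + cos(-8.00°)cos(-5.90°)cos(-18.50°) = 0.9484
σ = 18.482° → d = Rσ = 6371·0.32256 = 2055 km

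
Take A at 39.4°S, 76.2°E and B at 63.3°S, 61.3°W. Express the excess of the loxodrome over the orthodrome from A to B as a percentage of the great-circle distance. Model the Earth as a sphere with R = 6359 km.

Great circle: σ = 1.2545 rad → d_gc = Rσ = 7977.3 km
Rhumb: Δφ = -0.4171, Δλ = -2.3998, Δψ = -0.6891, q = Δφ/Δψ = 0.6053 → d_rh = R√(Δφ²+q²Δλ²) = 9611.2 km
Excess = (9611.2 − 7977.3) / 7977.3 = 1633.9 / 7977.3 = 20.48% ≈ 20.5%

20.5%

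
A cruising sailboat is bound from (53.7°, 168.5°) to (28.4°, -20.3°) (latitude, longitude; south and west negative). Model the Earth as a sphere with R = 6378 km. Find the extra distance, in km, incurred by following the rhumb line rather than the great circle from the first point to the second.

3493 km

Great circle: cos σ = sin φ₁ sin φ₂ + cos φ₁ cos φ₂ cos Δλ,  σ = 1.7025 rad → d_gc = 10858.5 km
Rhumb line: Δψ = -0.5980, q = Δφ/Δψ = 0.7384, d_rh = R√(Δφ²+q²Δλ²) = 14351.6 km
Excess = 14351.6 − 10858.5 = 3493.1 ≈ 3493 km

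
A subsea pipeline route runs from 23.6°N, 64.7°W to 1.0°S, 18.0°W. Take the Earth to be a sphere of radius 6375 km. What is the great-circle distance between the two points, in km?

5739 km

cos σ = sin φ₁ sin φ₂ + cos φ₁ cos φ₂ cos Δλ
      = sin(23.60°)sin(-1.00°) + cos(23.60°)cos(-1.00°)cos(46.70°) = 0.6214
σ = 51.583° → d = Rσ = 6375·0.90030 = 5739 km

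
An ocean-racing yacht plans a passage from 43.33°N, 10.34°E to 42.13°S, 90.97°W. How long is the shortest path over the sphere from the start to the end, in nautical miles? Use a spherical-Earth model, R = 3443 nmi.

Haversine: a = sin²(Δφ/2)+cos φ₁ cos φ₂ sin²(Δλ/2) = 0.78306;  σ = 2·atan2(√a,√(1−a))
σ = 124.480° → d = Rσ = 3443·2.17258 = 7480 nmi

7480 nmi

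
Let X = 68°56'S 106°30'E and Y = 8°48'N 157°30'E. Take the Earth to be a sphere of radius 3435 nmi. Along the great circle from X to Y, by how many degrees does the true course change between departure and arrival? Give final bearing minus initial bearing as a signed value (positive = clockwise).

-34.1°

Initial bearing θ₁ = atan2(sin Δλ cos φ₂, cos φ₁ sin φ₂ − sin φ₁ cos φ₂ cos Δλ) = 50.40°
Final bearing θ₂ = (initial bearing from the destination back to the start) + 180° = 16.28°
Δθ = θ₂ − θ₁ = -34.1°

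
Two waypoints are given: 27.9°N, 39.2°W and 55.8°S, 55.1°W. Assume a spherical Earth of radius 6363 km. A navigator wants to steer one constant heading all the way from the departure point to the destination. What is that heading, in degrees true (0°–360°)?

189.3°

Δψ = ln[tan(π/4+φ₂/2)/tan(π/4+φ₁/2)] = -1.6862
Δλ = -0.2775 rad (taken the short way round)
course = atan2(Δλ, Δψ) = 189.35°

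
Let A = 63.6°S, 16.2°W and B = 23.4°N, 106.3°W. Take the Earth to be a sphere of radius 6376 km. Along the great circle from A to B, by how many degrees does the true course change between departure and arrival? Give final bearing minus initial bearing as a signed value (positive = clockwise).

+50.8°

Initial bearing θ₁ = atan2(sin Δλ cos φ₂, cos φ₁ sin φ₂ − sin φ₁ cos φ₂ cos Δλ) = 280.80°
Final bearing θ₂ = (initial bearing from the destination back to the start) + 180° = 331.58°
Δθ = θ₂ − θ₁ = +50.8°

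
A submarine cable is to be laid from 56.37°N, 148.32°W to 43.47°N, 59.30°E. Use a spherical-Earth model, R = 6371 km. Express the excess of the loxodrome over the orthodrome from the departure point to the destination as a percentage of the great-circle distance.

Great circle: σ = 1.3524 rad → d_gc = Rσ = 8615.9 km
Rhumb: Δφ = -0.2251, Δλ = -2.6595, Δψ = -0.3526, q = Δφ/Δψ = 0.6386 → d_rh = R√(Δφ²+q²Δλ²) = 10915.3 km
Excess = (10915.3 − 8615.9) / 8615.9 = 2299.4 / 8615.9 = 26.69% ≈ 26.7%

26.7%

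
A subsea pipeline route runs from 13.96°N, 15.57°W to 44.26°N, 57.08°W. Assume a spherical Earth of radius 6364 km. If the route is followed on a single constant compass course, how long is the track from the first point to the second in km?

5190 km

Δψ = ln[tan(π/4+φ₂/2)/tan(π/4+φ₁/2)] = +0.6171;  Δφ = +0.5288 rad,  Δλ = -0.7245 rad
q = Δφ/Δψ = 0.8569
d = R·√(Δφ² + q²Δλ²) = 6364·0.81554 = 5190 km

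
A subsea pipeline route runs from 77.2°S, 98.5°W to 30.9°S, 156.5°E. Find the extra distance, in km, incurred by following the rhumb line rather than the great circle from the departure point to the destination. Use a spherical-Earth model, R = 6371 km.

Great circle: cos σ = sin φ₁ sin φ₂ + cos φ₁ cos φ₂ cos Δλ,  σ = 1.1023 rad → d_gc = 7022.5 km
Rhumb line: Δψ = +1.6202, q = Δφ/Δψ = 0.4987, d_rh = R√(Δφ²+q²Δλ²) = 7772.6 km
Excess = 7772.6 − 7022.5 = 750.1 ≈ 750 km

750 km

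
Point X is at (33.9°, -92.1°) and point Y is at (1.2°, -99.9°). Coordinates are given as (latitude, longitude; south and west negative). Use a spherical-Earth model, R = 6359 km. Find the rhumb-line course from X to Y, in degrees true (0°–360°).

Δψ = ln[tan(π/4+φ₂/2)/tan(π/4+φ₁/2)] = -0.6086
Δλ = -0.1361 rad (taken the short way round)
course = atan2(Δλ, Δψ) = 192.61°

192.6°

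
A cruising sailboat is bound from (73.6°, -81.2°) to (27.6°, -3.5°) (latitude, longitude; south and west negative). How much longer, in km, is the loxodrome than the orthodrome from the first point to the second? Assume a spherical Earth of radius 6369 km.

Great circle: cos σ = sin φ₁ sin φ₂ + cos φ₁ cos φ₂ cos Δλ,  σ = 1.0498 rad → d_gc = 6686.1 km
Rhumb line: Δψ = -1.4357, q = Δφ/Δψ = 0.5592, d_rh = R√(Δφ²+q²Δλ²) = 7033.8 km
Excess = 7033.8 − 6686.1 = 347.7 ≈ 348 km

348 km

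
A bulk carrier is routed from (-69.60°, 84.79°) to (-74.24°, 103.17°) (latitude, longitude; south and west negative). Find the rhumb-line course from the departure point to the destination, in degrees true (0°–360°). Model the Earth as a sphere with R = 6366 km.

129.3°

Δψ = ln[tan(π/4+φ₂/2)/tan(π/4+φ₁/2)] = -0.2624
Δλ = +0.3208 rad (taken the short way round)
course = atan2(Δλ, Δψ) = 129.28°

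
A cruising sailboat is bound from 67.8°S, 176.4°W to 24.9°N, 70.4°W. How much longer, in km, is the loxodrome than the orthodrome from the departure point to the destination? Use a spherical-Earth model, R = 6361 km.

573 km

Great circle: cos σ = sin φ₁ sin φ₂ + cos φ₁ cos φ₂ cos Δλ,  σ = 2.0763 rad → d_gc = 13207.7 km
Rhumb line: Δψ = +2.0776, q = Δφ/Δψ = 0.7787, d_rh = R√(Δφ²+q²Δλ²) = 13780.5 km
Excess = 13780.5 − 13207.7 = 572.8 ≈ 573 km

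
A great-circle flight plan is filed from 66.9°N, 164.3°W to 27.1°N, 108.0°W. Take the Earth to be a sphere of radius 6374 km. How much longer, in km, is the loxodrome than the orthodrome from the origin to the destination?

138 km

Great circle: cos σ = sin φ₁ sin φ₂ + cos φ₁ cos φ₂ cos Δλ,  σ = 0.9112 rad → d_gc = 5807.9 km
Rhumb line: Δψ = -1.0962, q = Δφ/Δψ = 0.6337, d_rh = R√(Δφ²+q²Δλ²) = 5946.1 km
Excess = 5946.1 − 5807.9 = 138.2 ≈ 138 km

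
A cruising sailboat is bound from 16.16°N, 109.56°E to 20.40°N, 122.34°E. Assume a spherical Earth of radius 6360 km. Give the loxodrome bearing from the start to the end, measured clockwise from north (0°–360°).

Δψ = ln[tan(π/4+φ₂/2)/tan(π/4+φ₁/2)] = +0.0780
Δλ = +0.2231 rad (taken the short way round)
course = atan2(Δλ, Δψ) = 70.74°

70.7°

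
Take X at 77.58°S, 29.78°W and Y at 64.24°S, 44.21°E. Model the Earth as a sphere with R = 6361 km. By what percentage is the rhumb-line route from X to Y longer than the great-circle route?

6.5%

Great circle: σ = 0.4387 rad → d_gc = Rσ = 2790.3 km
Rhumb: Δφ = +0.2328, Δλ = +1.2914, Δψ = +0.7426, q = Δφ/Δψ = 0.3135 → d_rh = R√(Δφ²+q²Δλ²) = 2970.8 km
Excess = (2970.8 − 2790.3) / 2790.3 = 180.5 / 2790.3 = 6.47% ≈ 6.5%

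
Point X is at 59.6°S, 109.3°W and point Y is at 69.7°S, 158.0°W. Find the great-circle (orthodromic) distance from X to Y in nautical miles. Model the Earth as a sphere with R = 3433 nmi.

1340 nmi

cos σ = sin φ₁ sin φ₂ + cos φ₁ cos φ₂ cos Δλ
      = sin(-59.60°)sin(-69.70°) + cos(-59.60°)cos(-69.70°)cos(-48.70°) = 0.9248
σ = 22.360° → d = Rσ = 3433·0.39025 = 1340 nmi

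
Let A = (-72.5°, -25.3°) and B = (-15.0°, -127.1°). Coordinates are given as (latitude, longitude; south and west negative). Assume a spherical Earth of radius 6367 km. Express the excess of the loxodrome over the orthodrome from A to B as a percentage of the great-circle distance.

8.3%

Great circle: σ = 1.3822 rad → d_gc = Rσ = 8800.7 km
Rhumb: Δφ = +1.0036, Δλ = -1.7767, Δψ = +1.6065, q = Δφ/Δψ = 0.6247 → d_rh = R√(Δφ²+q²Δλ²) = 9527.2 km
Excess = (9527.2 − 8800.7) / 8800.7 = 726.5 / 8800.7 = 8.26% ≈ 8.3%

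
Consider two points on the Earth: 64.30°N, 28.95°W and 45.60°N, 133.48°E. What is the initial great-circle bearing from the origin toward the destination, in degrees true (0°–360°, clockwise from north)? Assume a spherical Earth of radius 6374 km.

13.1°

N = sin Δλ·cos φ₂ = +0.2112;  D = cos φ₁ sin φ₂ − sin φ₁ cos φ₂ cos Δλ = +0.9109
initial course = atan2(N, D) = 13.05°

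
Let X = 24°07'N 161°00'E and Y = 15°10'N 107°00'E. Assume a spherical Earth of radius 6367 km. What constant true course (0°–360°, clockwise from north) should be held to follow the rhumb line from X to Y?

Meridional parts: M(φ₁)=+0.4339, M(φ₂)=+0.2679 → ΔM = -0.1661;  Δλ = -0.9425 rad
tan C = Δλ / ΔM = +5.6752 → C = 260.01°

260.0°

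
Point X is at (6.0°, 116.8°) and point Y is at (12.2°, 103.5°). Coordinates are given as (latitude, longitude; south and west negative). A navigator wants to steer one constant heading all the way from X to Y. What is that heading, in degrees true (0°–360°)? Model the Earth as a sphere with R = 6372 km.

Δψ = ln[tan(π/4+φ₂/2)/tan(π/4+φ₁/2)] = +0.1096
Δλ = -0.2321 rad (taken the short way round)
course = atan2(Δλ, Δψ) = 295.28°

295.3°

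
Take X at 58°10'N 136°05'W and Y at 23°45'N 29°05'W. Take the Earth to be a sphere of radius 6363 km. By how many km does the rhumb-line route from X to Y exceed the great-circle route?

725 km

Great circle: cos σ = sin φ₁ sin φ₂ + cos φ₁ cos φ₂ cos Δλ,  σ = 1.3684 rad → d_gc = 8707.1 km
Rhumb line: Δψ = -0.8277, q = Δφ/Δψ = 0.7257, d_rh = R√(Δφ²+q²Δλ²) = 9432.4 km
Excess = 9432.4 − 8707.1 = 725.3 ≈ 725 km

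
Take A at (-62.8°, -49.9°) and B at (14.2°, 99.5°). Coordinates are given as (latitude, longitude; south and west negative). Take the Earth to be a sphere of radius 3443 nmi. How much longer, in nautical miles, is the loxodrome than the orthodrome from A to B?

Great circle: cos σ = sin φ₁ sin φ₂ + cos φ₁ cos φ₂ cos Δλ,  σ = 2.2138 rad → d_gc = 7622.1 nmi
Rhumb line: Δψ = +1.6695, q = Δφ/Δψ = 0.8050, d_rh = R√(Δφ²+q²Δλ²) = 8581.0 nmi
Excess = 8581.0 − 7622.1 = 958.9 ≈ 959 nmi

959 nmi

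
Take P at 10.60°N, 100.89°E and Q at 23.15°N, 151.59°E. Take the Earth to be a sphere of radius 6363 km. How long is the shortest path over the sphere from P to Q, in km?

5536 km

Haversine: a = sin²(Δφ/2)+cos φ₁ cos φ₂ sin²(Δλ/2) = 0.17762;  σ = 2·atan2(√a,√(1−a))
σ = 49.852° → d = Rσ = 6363·0.87009 = 5536 km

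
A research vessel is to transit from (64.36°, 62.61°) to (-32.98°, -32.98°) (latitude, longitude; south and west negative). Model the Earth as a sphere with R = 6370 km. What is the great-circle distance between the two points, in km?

Haversine: a = sin²(Δφ/2)+cos φ₁ cos φ₂ sin²(Δλ/2) = 0.76305;  σ = 2·atan2(√a,√(1−a))
σ = 121.743° → d = Rσ = 6370·2.12481 = 13535 km

13535 km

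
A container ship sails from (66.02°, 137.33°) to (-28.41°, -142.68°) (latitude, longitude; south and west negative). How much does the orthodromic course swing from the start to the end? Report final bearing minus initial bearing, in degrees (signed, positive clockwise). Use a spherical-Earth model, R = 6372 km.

Initial bearing θ₁ = atan2(sin Δλ cos φ₂, cos φ₁ sin φ₂ − sin φ₁ cos φ₂ cos Δλ) = 111.03°
Final bearing θ₂ = (initial bearing from the destination back to the start) + 180° = 154.45°
Δθ = θ₂ − θ₁ = +43.4°

+43.4°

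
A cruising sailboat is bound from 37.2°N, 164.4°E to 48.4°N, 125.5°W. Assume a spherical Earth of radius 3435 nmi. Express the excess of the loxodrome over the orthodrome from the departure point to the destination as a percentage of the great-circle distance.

Great circle: σ = 0.8865 rad → d_gc = Rσ = 3045.1 nmi
Rhumb: Δφ = +0.1955, Δλ = +1.2235, Δψ = +0.2676, q = Δφ/Δψ = 0.7305 → d_rh = R√(Δφ²+q²Δλ²) = 3142.8 nmi
Excess = (3142.8 − 3045.1) / 3045.1 = 97.7 / 3045.1 = 3.21% ≈ 3.2%

3.2%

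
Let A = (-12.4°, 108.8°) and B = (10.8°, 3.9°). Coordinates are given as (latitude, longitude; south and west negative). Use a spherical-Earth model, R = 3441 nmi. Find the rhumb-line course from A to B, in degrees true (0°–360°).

282.6°

Δψ = ln[tan(π/4+φ₂/2)/tan(π/4+φ₁/2)] = +0.4078
Δλ = -1.8309 rad (taken the short way round)
course = atan2(Δλ, Δψ) = 282.56°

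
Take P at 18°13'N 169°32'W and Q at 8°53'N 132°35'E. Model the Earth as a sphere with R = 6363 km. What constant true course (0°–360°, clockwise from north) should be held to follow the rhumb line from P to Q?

Meridional parts: M(φ₁)=+0.3234, M(φ₂)=+0.1557 → ΔM = -0.1678;  Δλ = -1.0103 rad
tan C = Δλ / ΔM = +6.0217 → C = 260.57°

260.6°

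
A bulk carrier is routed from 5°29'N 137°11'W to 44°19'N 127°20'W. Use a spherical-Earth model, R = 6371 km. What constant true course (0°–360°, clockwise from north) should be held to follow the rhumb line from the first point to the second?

12.6°

Δψ = ln[tan(π/4+φ₂/2)/tan(π/4+φ₁/2)] = +0.7688
Δλ = +0.1719 rad (taken the short way round)
course = atan2(Δλ, Δψ) = 12.61°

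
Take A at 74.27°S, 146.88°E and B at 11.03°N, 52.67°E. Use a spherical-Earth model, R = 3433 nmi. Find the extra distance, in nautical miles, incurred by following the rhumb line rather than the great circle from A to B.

312 nmi

Great circle: cos σ = sin φ₁ sin φ₂ + cos φ₁ cos φ₂ cos Δλ,  σ = 1.7759 rad → d_gc = 6096.7 nmi
Rhumb line: Δψ = +2.1732, q = Δφ/Δψ = 0.6851, d_rh = R√(Δφ²+q²Δλ²) = 6409.0 nmi
Excess = 6409.0 − 6096.7 = 312.3 ≈ 312 nmi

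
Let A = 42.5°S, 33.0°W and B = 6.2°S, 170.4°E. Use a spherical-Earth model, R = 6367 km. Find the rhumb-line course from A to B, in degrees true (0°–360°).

284.6°

Δψ = ln[tan(π/4+φ₂/2)/tan(π/4+φ₁/2)] = +0.7125
Δλ = -2.7332 rad (taken the short way round)
course = atan2(Δλ, Δψ) = 284.61°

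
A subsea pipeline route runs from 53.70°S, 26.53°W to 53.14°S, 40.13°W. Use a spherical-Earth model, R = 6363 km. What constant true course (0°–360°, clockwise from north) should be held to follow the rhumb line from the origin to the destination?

Meridional parts: M(φ₁)=-1.1153, M(φ₂)=-1.0989 → ΔM = +0.0164;  Δλ = -0.2374 rad
tan C = Δλ / ΔM = -14.4727 → C = 273.95°

274.0°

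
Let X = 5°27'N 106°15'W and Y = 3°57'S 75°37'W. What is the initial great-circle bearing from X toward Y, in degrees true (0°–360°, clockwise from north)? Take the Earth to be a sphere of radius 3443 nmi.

106.5°

N = sin Δλ·cos φ₂ = +0.5083;  D = cos φ₁ sin φ₂ − sin φ₁ cos φ₂ cos Δλ = -0.1501
initial course = atan2(N, D) = 106.45°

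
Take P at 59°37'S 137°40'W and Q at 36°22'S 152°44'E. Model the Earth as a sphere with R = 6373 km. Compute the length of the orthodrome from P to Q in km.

5472 km

cos σ = sin φ₁ sin φ₂ + cos φ₁ cos φ₂ cos Δλ
      = sin(-59.62°)sin(-36.37°) + cos(-59.62°)cos(-36.37°)cos(-69.60°) = 0.6535
σ = 49.195° → d = Rσ = 6373·0.85862 = 5472 km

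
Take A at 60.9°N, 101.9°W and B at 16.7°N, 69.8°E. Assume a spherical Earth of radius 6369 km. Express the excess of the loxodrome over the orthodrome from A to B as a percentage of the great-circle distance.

Great circle: σ = 1.7822 rad → d_gc = Rσ = 11351.0 km
Rhumb: Δφ = -0.7714, Δλ = +2.9967, Δψ = -1.0531, q = Δφ/Δψ = 0.7325 → d_rh = R√(Δφ²+q²Δλ²) = 14819.2 km
Excess = (14819.2 − 11351.0) / 11351.0 = 3468.2 / 11351.0 = 30.554% ≈ 30.6%

30.6%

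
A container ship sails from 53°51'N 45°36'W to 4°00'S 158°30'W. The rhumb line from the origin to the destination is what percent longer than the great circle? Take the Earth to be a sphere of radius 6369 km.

Great circle: σ = 1.8601 rad → d_gc = Rσ = 11847.2 km
Rhumb: Δφ = -1.0097, Δλ = -1.9705, Δψ = -1.1896, q = Δφ/Δψ = 0.8487 → d_rh = R√(Δφ²+q²Δλ²) = 12442.4 km
Excess = (12442.4 − 11847.2) / 11847.2 = 595.2 / 11847.2 = 5.02% ≈ 5.0%

5.0%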